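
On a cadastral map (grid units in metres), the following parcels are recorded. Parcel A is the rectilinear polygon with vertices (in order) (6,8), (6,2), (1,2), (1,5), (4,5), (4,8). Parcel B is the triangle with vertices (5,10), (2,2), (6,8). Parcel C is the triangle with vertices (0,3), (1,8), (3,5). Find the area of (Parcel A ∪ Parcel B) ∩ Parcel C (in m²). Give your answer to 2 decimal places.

1.33

The region (Parcel A ∪ Parcel B) ∩ Parcel C is the polygon with vertices (1,5), (3,5), (1,3.667).
By the shoelace formula its area is 1.33.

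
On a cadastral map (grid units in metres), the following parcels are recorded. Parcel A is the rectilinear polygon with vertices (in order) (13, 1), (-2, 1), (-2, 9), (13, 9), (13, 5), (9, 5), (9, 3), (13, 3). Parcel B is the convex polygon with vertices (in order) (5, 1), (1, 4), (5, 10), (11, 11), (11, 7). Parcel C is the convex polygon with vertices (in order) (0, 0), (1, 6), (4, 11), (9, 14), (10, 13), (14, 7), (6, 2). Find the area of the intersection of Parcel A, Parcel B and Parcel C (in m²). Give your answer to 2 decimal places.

47.13

The intersection is the polygon with vertices (11,7), (9,5), (6,2), (4.385,1.462), (1,4), (4.333,9), (11,9).
By the shoelace formula its area is 47.13.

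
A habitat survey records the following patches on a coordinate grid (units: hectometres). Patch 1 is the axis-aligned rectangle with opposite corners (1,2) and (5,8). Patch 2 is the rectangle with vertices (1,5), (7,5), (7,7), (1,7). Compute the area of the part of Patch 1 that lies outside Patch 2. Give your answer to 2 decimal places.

|Patch 1∩Patch 2|: x∈[1,5], y∈[5,7] → 4·2 = 8.
|Patch 1| = 24.
|Patch 1 ∖ Patch 2| = |Patch 1| − |Patch 1∩Patch 2| = 24 − 8 = 16.00.

16.00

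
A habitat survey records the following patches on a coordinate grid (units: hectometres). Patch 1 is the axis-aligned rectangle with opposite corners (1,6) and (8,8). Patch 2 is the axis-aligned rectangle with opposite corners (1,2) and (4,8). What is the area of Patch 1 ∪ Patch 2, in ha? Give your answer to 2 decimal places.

By inclusion–exclusion:
Individual areas: |Patch 1| = 14, |Patch 2| = 18.
|Patch 1∩Patch 2|: x∈[1,4], y∈[6,8] → 3·2 = 6.
|Patch 1 ∪ Patch 2| = 32 − 6 = 26.00.

26.00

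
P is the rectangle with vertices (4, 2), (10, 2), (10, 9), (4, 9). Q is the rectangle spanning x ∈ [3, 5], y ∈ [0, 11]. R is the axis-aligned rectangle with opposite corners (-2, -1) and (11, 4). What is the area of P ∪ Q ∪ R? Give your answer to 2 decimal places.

By inclusion–exclusion:
Individual areas: |P| = 42, |Q| = 22, |R| = 65.
|P∩Q|: x∈[4,5], y∈[2,9] → 1·7 = 7.
|P∩R|: x∈[4,10], y∈[2,4] → 6·2 = 12.
|Q∩R|: x∈[3,5], y∈[0,4] → 2·4 = 8.
|P∩Q∩R| = 2.
|P ∪ Q ∪ R| = 129 − 27 + 2 = 104.00.

104.00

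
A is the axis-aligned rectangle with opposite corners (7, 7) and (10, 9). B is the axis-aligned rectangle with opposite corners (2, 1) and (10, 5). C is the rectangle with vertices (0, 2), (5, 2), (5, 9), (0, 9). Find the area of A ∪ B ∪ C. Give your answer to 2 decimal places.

By inclusion–exclusion:
Individual areas: |A| = 6, |B| = 32, |C| = 35.
|A∩B| = 0 (no overlap).
|A∩C| = 0 (no overlap).
|B∩C|: x∈[2,5], y∈[2,5] → 3·3 = 9.
|A∩B∩C| = 0.
|A ∪ B ∪ C| = 73 − 9 + 0 = 64.00.

64.00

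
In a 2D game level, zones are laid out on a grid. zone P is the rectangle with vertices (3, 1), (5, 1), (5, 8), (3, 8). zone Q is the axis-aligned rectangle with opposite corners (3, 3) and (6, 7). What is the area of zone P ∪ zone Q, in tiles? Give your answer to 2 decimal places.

By inclusion–exclusion:
Individual areas: |zone P| = 14, |zone Q| = 12.
|zone P∩zone Q|: x∈[3,5], y∈[3,7] → 2·4 = 8.
|zone P ∪ zone Q| = 26 − 8 = 18.00.

18.00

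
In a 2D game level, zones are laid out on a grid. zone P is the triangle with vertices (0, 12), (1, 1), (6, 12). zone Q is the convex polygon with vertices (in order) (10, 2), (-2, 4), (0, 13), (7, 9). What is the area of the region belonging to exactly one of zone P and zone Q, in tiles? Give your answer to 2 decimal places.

52.91

|zone P| = 33, |zone Q| = 74.5, |zone P∩zone Q| = 27.2945.
|zone P △ zone Q| = |zone P| + |zone Q| − 2·|zone P∩zone Q| = 33 + 74.5 − 54.5889 = 52.91.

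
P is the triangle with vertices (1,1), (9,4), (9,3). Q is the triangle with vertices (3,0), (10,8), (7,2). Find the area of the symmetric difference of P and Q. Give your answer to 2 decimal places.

|P| = 4, |Q| = 9, |P∩Q| = 1.6752.
|P △ Q| = |P| + |Q| − 2·|P∩Q| = 4 + 9 − 3.3503 = 9.65.

9.65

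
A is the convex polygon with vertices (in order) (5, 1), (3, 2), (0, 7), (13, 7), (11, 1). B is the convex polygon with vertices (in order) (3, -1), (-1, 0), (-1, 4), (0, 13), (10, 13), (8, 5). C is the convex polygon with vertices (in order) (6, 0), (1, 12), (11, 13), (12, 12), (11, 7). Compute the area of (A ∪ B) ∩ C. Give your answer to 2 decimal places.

66.49

The region (A ∪ B) ∩ C is the polygon with vertices (8.5,7), (11,7), (6.714,1), (5.583,1), (1,12), (9.974,12.897).
By the shoelace formula its area is 66.49.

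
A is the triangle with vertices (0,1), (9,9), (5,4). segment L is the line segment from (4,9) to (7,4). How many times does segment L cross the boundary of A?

2

The segment meets the boundary at (6.143,5.429), (5.739,6.101).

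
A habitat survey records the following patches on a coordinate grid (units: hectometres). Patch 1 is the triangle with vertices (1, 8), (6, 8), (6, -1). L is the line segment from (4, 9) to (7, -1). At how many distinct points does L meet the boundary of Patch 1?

The segment meets the boundary at (6,2.333), (4.3,8).

2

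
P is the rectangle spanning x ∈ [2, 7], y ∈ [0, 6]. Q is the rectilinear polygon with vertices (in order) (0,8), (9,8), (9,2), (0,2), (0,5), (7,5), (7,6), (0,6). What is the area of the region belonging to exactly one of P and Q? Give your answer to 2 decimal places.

|P| = 30, |Q| = 47, |P∩Q| = 15.
|P △ Q| = |P| + |Q| − 2·|P∩Q| = 30 + 47 − 30 = 47.00.

47.00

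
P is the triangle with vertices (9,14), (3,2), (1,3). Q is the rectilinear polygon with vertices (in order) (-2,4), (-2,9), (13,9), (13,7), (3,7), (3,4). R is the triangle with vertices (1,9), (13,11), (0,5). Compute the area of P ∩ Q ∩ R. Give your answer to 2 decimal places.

2.32

The intersection is the polygon with vertices (3.909,7), (5.364,9), (6.5,9), (5.85,7.7), (4.333,7).
By the shoelace formula its area is 2.32.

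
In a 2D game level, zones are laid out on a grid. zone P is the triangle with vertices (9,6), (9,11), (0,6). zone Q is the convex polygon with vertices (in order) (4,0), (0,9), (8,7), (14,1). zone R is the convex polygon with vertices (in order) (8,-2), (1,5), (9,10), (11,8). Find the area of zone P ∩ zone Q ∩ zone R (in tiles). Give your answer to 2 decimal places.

The intersection is the polygon with vertices (8,7), (9,6), (2.6,6), (5.286,7.679).
By the shoelace formula its area is 6.39.

6.39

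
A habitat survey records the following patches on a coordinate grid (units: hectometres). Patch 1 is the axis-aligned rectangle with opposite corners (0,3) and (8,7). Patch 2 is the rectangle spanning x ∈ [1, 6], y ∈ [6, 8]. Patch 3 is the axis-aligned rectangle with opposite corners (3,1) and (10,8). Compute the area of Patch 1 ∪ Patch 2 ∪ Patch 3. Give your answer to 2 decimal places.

63.00

By inclusion–exclusion:
Individual areas: |Patch 1| = 32, |Patch 2| = 10, |Patch 3| = 49.
|Patch 1∩Patch 2|: x∈[1,6], y∈[6,7] → 5·1 = 5.
|Patch 1∩Patch 3|: x∈[3,8], y∈[3,7] → 5·4 = 20.
|Patch 2∩Patch 3|: x∈[3,6], y∈[6,8] → 3·2 = 6.
|Patch 1∩Patch 2∩Patch 3| = 3.
|Patch 1 ∪ Patch 2 ∪ Patch 3| = 91 − 31 + 3 = 63.00.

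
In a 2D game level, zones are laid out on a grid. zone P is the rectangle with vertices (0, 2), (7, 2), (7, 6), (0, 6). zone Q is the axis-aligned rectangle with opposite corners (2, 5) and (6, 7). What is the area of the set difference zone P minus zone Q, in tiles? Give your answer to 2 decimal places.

|zone P∩zone Q|: x∈[2,6], y∈[5,6] → 4·1 = 4.
|zone P| = 28.
|zone P ∖ zone Q| = |zone P| − |zone P∩zone Q| = 28 − 4 = 24.00.

24.00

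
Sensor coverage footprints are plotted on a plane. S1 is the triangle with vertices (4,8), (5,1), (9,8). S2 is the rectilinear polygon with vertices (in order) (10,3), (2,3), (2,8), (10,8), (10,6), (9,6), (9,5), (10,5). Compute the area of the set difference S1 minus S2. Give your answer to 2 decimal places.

|S1| = 17.5, |S1∩S2| = 16.0714.
|S1 ∖ S2| = |S1| − |S1∩S2| = 17.5 − 16.0714 = 1.43.

1.43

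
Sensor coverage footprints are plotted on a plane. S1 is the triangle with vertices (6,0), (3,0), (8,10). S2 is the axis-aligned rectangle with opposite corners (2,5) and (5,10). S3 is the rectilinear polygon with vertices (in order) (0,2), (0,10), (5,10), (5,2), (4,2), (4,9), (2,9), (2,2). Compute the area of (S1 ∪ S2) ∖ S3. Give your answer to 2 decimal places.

|S1 ∪ S2| = 30.
|(S1 ∪ S2) ∩ S3| = 8.
|(S1 ∪ S2) ∖ S3| = 30 − 8 = 22.00.

22.00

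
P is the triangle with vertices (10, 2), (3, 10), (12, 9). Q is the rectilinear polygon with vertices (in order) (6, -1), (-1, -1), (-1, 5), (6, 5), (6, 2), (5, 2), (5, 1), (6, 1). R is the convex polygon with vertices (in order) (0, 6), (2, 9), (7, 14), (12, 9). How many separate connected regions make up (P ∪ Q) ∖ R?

(P ∪ Q) ∖ R splits into 2 disjoint pieces (area 21.6667, area 41).

2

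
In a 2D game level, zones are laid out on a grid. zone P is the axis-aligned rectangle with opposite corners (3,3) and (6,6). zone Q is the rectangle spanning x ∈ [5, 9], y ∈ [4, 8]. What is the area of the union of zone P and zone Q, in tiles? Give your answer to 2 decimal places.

By inclusion–exclusion:
Individual areas: |zone P| = 9, |zone Q| = 16.
|zone P∩zone Q|: x∈[5,6], y∈[4,6] → 1·2 = 2.
|zone P ∪ zone Q| = 25 − 2 = 23.00.

23.00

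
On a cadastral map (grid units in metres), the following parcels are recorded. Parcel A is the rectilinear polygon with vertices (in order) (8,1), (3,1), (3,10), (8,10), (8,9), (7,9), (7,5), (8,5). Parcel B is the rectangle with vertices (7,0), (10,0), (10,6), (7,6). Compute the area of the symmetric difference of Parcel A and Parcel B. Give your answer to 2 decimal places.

51.00

|Parcel A| = 41, |Parcel B| = 18, |Parcel A∩Parcel B| = 4.
|Parcel A △ Parcel B| = |Parcel A| + |Parcel B| − 2·|Parcel A∩Parcel B| = 41 + 18 − 8 = 51.00.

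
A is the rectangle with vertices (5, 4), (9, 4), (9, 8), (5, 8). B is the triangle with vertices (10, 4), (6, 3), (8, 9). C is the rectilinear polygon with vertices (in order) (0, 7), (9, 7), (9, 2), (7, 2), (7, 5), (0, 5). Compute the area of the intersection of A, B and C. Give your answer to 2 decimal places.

5.95

The intersection is the polygon with vertices (7,4), (7,5), (6.667,5), (7.333,7), (8.8,7), (9,6.5), (9,4).
By the shoelace formula its area is 5.95.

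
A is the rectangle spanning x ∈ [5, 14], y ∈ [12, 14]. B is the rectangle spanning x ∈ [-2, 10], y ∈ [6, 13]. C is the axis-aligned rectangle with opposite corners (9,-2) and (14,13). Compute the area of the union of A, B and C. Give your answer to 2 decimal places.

161.00

By inclusion–exclusion:
Individual areas: |A| = 18, |B| = 84, |C| = 75.
|A∩B|: x∈[5,10], y∈[12,13] → 5·1 = 5.
|A∩C|: x∈[9,14], y∈[12,13] → 5·1 = 5.
|B∩C|: x∈[9,10], y∈[6,13] → 1·7 = 7.
|A∩B∩C| = 1.
|A ∪ B ∪ C| = 177 − 17 + 1 = 161.00.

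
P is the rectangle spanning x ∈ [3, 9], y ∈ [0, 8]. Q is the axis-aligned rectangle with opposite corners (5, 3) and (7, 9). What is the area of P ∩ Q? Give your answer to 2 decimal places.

|P∩Q|: x∈[5,7], y∈[3,8] → 2·5 = 10.

10.00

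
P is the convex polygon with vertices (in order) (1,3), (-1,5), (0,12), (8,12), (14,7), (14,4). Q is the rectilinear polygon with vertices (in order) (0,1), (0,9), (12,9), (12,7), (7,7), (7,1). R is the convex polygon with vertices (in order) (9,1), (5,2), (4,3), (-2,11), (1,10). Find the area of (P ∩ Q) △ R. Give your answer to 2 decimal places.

|P ∩ Q| = 50.0487.
|(P ∩ Q) ∩ R| = 15.6002.
|(P ∩ Q) △ R| = 50.0487 + 25 − 31.2003 = 43.85.

43.85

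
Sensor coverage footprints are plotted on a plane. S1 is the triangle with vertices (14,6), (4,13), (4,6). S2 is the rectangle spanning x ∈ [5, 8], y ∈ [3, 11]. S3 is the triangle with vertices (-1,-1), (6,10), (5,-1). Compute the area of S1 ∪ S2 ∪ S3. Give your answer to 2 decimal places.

71.83

By inclusion–exclusion:
Individual areas: |S1| = 35, |S2| = 24, |S3| = 33.
|S1∩S2| = 14.5429.
|S1∩S3| = 4.1299.
|S2∩S3| = 3.987.
|S1∩S2∩S3| = 2.487.
|S1 ∪ S2 ∪ S3| = 92 − 22.6597 + 2.487 = 71.83.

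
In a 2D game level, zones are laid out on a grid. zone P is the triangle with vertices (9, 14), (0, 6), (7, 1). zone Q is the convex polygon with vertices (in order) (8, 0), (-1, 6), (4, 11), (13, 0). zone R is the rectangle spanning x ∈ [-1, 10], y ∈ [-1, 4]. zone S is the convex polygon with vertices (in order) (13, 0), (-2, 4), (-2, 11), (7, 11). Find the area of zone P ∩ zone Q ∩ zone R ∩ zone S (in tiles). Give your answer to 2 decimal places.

6.56

The intersection is the polygon with vertices (7.462,4), (7.089,1.576), (5.66,1.957), (2.8,4).
By the shoelace formula its area is 6.56.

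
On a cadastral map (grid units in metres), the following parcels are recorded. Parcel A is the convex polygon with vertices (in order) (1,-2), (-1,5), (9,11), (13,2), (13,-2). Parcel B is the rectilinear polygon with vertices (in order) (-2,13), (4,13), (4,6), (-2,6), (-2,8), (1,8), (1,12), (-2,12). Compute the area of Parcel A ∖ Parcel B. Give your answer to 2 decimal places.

|Parcel A| = 127, |Parcel A∩Parcel B| = 3.3333.
|Parcel A ∖ Parcel B| = |Parcel A| − |Parcel A∩Parcel B| = 127 − 3.3333 = 123.67.

123.67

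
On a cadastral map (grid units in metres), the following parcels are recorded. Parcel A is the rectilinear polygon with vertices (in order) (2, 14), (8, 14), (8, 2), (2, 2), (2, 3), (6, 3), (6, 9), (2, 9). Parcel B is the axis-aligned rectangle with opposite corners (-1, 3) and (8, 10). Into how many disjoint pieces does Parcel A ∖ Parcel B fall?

Parcel A ∖ Parcel B splits into 2 disjoint pieces (area 24, area 6).

2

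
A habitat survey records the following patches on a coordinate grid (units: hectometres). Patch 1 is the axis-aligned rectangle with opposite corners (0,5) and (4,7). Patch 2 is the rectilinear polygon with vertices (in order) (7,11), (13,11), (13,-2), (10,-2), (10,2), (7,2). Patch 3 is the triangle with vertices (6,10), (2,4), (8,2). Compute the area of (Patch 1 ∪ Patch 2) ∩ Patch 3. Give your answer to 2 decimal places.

|Patch 1 ∪ Patch 2| = 74.
|(Patch 1 ∪ Patch 2) ∩ Patch 3| = 3.17.

3.17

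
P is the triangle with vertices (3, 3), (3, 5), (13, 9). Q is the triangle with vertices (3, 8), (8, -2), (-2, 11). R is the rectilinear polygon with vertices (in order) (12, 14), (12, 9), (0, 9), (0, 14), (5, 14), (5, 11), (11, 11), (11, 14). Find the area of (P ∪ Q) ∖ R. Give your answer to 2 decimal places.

|P ∪ Q| = 25.1594.
|(P ∪ Q) ∩ R| = 0.5333.
|(P ∪ Q) ∖ R| = 25.1594 − 0.5333 = 24.63.

24.63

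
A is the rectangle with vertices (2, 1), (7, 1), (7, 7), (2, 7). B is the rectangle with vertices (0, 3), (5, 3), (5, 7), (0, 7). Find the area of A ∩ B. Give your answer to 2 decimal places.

|A∩B|: x∈[2,5], y∈[3,7] → 3·4 = 12.

12.00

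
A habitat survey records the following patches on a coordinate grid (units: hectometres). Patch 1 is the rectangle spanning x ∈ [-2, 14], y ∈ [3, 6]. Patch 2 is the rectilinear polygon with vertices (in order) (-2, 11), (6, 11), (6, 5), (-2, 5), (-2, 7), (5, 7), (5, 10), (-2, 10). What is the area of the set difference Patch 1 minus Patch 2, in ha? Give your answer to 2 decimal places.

|Patch 1| = 48, |Patch 1∩Patch 2| = 8.
|Patch 1 ∖ Patch 2| = |Patch 1| − |Patch 1∩Patch 2| = 48 − 8 = 40.00.

40.00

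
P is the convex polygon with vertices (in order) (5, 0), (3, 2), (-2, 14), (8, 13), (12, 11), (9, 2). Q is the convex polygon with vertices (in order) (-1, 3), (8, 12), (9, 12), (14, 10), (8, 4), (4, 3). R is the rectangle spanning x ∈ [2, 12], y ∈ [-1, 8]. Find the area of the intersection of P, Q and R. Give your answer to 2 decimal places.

32.84

The intersection is the polygon with vertices (4,8), (11,8), (10.5,6.5), (8,4), (4,3), (2.583,3), (2,4.4), (2,6).
By the shoelace formula its area is 32.84.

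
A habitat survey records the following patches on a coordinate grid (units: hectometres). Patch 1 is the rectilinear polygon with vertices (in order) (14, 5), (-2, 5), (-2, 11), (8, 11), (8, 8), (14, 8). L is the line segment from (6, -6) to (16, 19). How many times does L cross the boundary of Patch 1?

2

The segment meets the boundary at (11.6,8), (10.4,5).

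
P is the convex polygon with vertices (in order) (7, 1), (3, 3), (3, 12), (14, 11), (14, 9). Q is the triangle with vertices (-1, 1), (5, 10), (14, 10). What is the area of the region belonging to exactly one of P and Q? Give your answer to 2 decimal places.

|P| = 83.5, |Q| = 40.5, |P∩Q| = 33.3.
|P △ Q| = |P| + |Q| − 2·|P∩Q| = 83.5 + 40.5 − 66.6 = 57.40.

57.40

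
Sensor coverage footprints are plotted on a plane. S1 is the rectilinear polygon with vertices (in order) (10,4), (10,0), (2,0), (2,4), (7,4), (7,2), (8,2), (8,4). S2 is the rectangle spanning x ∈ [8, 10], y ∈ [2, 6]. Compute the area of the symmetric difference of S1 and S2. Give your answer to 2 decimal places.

30.00

|S1| = 30, |S2| = 8, |S1∩S2| = 4.
|S1 △ S2| = |S1| + |S2| − 2·|S1∩S2| = 30 + 8 − 8 = 30.00.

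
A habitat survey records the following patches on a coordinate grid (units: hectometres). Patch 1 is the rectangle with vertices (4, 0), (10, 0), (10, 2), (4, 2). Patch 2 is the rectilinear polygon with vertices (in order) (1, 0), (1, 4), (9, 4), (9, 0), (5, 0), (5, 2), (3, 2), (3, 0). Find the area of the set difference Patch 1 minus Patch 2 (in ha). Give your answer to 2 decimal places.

|Patch 1| = 12, |Patch 1∩Patch 2| = 8.
|Patch 1 ∖ Patch 2| = |Patch 1| − |Patch 1∩Patch 2| = 12 − 8 = 4.00.

4.00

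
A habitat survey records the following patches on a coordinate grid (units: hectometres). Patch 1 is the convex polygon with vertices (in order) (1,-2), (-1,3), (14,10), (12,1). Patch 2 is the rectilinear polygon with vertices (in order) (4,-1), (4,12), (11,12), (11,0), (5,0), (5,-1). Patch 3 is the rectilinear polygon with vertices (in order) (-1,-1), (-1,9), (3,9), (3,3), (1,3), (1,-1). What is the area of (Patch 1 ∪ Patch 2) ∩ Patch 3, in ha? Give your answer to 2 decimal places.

8.53

The region (Patch 1 ∪ Patch 2) ∩ Patch 3 is the polygon with vertices (3,4.867), (3,3), (1,3), (1,-1), (0.6,-1), (-1,3).
By the shoelace formula its area is 8.53.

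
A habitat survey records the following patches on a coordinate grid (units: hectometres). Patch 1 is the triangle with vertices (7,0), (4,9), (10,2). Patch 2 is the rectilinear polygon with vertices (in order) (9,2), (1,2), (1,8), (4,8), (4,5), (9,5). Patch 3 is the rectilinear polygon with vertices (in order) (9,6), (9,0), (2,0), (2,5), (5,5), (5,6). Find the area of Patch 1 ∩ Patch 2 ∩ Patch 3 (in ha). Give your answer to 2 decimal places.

The intersection is the polygon with vertices (7.429,5), (9,3.167), (9,2), (6.333,2), (5.333,5).
By the shoelace formula its area is 8.06.

8.06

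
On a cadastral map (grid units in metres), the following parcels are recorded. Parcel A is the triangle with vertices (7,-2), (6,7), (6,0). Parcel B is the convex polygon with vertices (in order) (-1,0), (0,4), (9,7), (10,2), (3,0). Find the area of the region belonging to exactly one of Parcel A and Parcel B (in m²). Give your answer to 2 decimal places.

48.54

|Parcel A| = 3.5, |Parcel B| = 49, |Parcel A∩Parcel B| = 1.9783.
|Parcel A △ Parcel B| = |Parcel A| + |Parcel B| − 2·|Parcel A∩Parcel B| = 3.5 + 49 − 3.9566 = 48.54.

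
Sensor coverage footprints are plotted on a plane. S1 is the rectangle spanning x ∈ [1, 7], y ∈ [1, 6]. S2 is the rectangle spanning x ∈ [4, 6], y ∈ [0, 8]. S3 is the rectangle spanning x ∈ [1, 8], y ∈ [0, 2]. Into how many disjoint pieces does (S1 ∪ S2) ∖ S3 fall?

(S1 ∪ S2) ∖ S3 is a single connected region.

1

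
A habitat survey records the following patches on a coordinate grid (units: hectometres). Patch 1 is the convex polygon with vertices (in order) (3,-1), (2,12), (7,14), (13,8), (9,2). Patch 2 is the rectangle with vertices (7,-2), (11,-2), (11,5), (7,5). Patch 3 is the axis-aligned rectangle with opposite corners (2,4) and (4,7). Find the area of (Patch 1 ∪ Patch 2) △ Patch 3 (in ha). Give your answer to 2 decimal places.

117.50

|Patch 1 ∪ Patch 2| = 120.5.
|(Patch 1 ∪ Patch 2) ∩ Patch 3| = 4.5.
|(Patch 1 ∪ Patch 2) △ Patch 3| = 120.5 + 6 − 9 = 117.50.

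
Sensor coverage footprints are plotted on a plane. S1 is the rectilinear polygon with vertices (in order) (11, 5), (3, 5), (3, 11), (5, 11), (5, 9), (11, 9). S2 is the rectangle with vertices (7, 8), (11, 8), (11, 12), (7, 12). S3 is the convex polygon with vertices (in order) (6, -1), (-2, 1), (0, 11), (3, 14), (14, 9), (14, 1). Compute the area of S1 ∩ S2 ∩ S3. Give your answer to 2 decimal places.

4.00

The intersection is the polygon with vertices (11,8), (7,8), (7,9), (11,9).
By the shoelace formula its area is 4.00.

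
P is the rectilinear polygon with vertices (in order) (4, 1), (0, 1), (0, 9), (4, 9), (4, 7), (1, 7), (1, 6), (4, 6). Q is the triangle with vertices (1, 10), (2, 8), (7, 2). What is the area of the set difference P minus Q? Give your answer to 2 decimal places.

28.10

|P| = 29, |P∩Q| = 0.9.
|P ∖ Q| = |P| − |P∩Q| = 29 − 0.9 = 28.10.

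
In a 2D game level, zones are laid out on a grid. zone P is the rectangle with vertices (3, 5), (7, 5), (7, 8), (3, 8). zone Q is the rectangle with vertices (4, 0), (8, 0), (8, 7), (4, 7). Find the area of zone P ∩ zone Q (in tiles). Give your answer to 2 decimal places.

6.00

|zone P∩zone Q|: x∈[4,7], y∈[5,7] → 3·2 = 6.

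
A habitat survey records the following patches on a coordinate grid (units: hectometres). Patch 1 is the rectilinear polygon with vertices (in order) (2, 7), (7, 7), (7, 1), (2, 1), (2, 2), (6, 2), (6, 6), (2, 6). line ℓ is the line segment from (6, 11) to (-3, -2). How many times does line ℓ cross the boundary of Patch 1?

2

The segment meets the boundary at (2.538,6), (3.231,7).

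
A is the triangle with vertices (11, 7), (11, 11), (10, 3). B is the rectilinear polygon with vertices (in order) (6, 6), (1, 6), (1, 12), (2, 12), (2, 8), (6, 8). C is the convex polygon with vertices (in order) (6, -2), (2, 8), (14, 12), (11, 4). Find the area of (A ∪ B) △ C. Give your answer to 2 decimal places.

|A ∪ B| = 16.
|(A ∪ B) ∩ C| = 9.2.
|(A ∪ B) △ C| = 16 + 79 − 18.4 = 76.60.

76.60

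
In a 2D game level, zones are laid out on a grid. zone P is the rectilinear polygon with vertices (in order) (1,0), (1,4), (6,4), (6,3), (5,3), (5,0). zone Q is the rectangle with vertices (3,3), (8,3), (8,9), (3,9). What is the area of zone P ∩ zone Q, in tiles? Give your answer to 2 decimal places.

3.00

The intersection is the polygon with vertices (6,4), (6,3), (5,3), (3,3), (3,4).
By the shoelace formula its area is 3.00.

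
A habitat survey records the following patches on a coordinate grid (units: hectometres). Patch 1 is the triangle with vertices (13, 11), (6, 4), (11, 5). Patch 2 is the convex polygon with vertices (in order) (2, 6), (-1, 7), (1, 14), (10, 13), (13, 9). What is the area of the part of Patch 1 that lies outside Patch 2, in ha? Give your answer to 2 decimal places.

|Patch 1| = 14, |Patch 1∩Patch 2| = 1.6211.
|Patch 1 ∖ Patch 2| = |Patch 1| − |Patch 1∩Patch 2| = 14 − 1.6211 = 12.38.

12.38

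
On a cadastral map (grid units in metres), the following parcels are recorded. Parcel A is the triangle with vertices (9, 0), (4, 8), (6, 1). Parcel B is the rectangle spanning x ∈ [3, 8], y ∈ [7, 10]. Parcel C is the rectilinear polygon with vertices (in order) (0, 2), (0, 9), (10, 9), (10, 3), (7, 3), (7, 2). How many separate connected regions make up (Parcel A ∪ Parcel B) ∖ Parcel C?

(Parcel A ∪ Parcel B) ∖ Parcel C splits into 2 disjoint pieces (area 3.8304, area 5).

2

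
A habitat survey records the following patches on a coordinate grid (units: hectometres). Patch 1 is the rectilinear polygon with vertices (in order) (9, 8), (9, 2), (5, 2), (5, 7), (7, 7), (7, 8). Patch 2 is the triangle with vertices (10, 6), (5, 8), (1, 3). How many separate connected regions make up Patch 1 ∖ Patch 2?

Patch 1 ∖ Patch 2 splits into 2 disjoint pieces (area 2.4, area 12).

2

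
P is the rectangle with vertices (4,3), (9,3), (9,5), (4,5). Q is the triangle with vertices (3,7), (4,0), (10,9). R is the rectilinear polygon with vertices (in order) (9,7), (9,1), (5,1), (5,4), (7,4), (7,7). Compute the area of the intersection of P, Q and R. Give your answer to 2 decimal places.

1.42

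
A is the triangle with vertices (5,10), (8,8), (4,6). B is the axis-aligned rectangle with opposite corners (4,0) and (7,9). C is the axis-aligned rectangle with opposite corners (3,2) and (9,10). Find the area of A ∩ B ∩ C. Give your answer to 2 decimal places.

The intersection is the polygon with vertices (7,7.5), (4,6), (4.75,9), (6.5,9), (7,8.667).
By the shoelace formula its area is 5.54.

5.54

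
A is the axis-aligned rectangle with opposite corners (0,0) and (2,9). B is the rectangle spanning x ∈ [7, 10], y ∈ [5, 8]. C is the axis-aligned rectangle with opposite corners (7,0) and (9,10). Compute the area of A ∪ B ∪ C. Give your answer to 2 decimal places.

By inclusion–exclusion:
Individual areas: |A| = 18, |B| = 9, |C| = 20.
|A∩B| = 0 (no overlap).
|A∩C| = 0 (no overlap).
|B∩C|: x∈[7,9], y∈[5,8] → 2·3 = 6.
|A∩B∩C| = 0.
|A ∪ B ∪ C| = 47 − 6 + 0 = 41.00.

41.00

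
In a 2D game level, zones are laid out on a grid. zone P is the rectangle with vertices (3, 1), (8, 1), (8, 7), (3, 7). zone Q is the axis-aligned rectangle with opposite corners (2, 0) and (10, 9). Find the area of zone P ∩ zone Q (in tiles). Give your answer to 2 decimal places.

30.00

|zone P∩zone Q|: x∈[3,8], y∈[1,7] → 5·6 = 30.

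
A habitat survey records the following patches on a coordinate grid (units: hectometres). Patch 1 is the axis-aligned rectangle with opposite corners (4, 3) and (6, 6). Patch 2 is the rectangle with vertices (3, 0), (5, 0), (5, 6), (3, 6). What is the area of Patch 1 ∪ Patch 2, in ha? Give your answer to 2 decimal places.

15.00

By inclusion–exclusion:
Individual areas: |Patch 1| = 6, |Patch 2| = 12.
|Patch 1∩Patch 2|: x∈[4,5], y∈[3,6] → 1·3 = 3.
|Patch 1 ∪ Patch 2| = 18 − 3 = 15.00.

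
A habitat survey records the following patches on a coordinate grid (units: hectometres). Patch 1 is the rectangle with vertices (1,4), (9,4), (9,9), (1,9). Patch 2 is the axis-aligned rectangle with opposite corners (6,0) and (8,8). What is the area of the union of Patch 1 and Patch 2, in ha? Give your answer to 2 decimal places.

By inclusion–exclusion:
Individual areas: |Patch 1| = 40, |Patch 2| = 16.
|Patch 1∩Patch 2|: x∈[6,8], y∈[4,8] → 2·4 = 8.
|Patch 1 ∪ Patch 2| = 56 − 8 = 48.00.

48.00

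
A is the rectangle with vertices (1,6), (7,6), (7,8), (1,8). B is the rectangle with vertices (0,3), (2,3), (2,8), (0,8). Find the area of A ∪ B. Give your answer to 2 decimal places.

By inclusion–exclusion:
Individual areas: |A| = 12, |B| = 10.
|A∩B|: x∈[1,2], y∈[6,8] → 1·2 = 2.
|A ∪ B| = 22 − 2 = 20.00.

20.00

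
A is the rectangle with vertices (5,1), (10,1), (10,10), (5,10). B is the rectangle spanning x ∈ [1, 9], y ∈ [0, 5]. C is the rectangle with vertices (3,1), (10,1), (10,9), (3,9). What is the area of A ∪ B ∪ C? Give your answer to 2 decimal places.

77.00

By inclusion–exclusion:
Individual areas: |A| = 45, |B| = 40, |C| = 56.
|A∩B|: x∈[5,9], y∈[1,5] → 4·4 = 16.
|A∩C|: x∈[5,10], y∈[1,9] → 5·8 = 40.
|B∩C|: x∈[3,9], y∈[1,5] → 6·4 = 24.
|A∩B∩C| = 16.
|A ∪ B ∪ C| = 141 − 80 + 16 = 77.00.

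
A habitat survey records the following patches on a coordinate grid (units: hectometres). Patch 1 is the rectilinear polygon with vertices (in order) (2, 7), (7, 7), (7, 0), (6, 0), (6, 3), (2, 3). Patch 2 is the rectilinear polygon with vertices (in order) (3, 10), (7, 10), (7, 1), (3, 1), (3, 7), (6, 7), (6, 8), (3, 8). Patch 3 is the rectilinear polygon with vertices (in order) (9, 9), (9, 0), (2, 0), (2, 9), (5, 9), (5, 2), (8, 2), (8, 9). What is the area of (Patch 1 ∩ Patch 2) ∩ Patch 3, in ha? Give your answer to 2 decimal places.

|Patch 1 ∩ Patch 2| = 18.
|(Patch 1 ∩ Patch 2) ∩ Patch 3| = 9.00.

9.00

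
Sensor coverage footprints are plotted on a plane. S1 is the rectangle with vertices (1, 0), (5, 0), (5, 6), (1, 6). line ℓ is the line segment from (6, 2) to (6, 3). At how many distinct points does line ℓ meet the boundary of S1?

0

The segment lies entirely outside S1 and never meets its boundary.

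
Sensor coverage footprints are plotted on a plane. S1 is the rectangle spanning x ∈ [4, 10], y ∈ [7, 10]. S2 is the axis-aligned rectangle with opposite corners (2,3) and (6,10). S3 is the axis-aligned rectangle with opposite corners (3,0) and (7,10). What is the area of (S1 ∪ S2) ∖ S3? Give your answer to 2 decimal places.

16.00

|S1 ∪ S2| = 40.
|(S1 ∪ S2) ∩ S3| = 24.
|(S1 ∪ S2) ∖ S3| = 40 − 24 = 16.00.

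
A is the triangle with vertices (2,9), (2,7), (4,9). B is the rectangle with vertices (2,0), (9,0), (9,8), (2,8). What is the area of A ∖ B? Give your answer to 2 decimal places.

1.50

|A| = 2, |A∩B| = 0.5.
|A ∖ B| = |A| − |A∩B| = 2 − 0.5 = 1.50.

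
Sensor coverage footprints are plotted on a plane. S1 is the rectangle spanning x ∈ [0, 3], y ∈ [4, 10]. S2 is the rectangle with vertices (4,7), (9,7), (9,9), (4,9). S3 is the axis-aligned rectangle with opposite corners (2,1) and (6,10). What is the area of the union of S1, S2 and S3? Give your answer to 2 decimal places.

By inclusion–exclusion:
Individual areas: |S1| = 18, |S2| = 10, |S3| = 36.
|S1∩S2| = 0 (no overlap).
|S1∩S3|: x∈[2,3], y∈[4,10] → 1·6 = 6.
|S2∩S3|: x∈[4,6], y∈[7,9] → 2·2 = 4.
|S1∩S2∩S3| = 0.
|S1 ∪ S2 ∪ S3| = 64 − 10 + 0 = 54.00.

54.00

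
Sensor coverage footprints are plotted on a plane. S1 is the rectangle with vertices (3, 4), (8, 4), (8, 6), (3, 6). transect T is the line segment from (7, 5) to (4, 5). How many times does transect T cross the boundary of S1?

The segment lies entirely inside S1 and never meets its boundary.

0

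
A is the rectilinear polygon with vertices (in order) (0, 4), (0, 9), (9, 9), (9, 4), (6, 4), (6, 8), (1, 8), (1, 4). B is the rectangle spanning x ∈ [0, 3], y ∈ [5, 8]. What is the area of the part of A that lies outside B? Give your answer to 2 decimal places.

|A| = 25, |A∩B| = 3.
|A ∖ B| = |A| − |A∩B| = 25 − 3 = 22.00.

22.00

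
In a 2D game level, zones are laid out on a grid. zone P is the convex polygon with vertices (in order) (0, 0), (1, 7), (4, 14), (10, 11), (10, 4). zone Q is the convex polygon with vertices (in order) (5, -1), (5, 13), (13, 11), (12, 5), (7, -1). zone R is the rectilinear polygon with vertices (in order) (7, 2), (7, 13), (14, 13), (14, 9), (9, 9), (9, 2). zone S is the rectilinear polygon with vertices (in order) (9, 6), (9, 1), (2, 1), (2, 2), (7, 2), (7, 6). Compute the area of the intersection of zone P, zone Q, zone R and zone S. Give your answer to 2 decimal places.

5.60

The intersection is the polygon with vertices (9,3.6), (7,2.8), (7,6), (9,6).
By the shoelace formula its area is 5.60.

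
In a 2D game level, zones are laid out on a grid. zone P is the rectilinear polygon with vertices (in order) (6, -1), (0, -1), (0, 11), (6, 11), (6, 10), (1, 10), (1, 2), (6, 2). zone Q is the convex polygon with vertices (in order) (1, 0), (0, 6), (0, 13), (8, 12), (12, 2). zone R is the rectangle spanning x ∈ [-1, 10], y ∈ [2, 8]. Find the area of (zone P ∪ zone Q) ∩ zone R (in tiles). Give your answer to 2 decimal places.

59.80

The region (zone P ∪ zone Q) ∩ zone R is the polygon with vertices (0,6), (0,8), (9.6,8), (10,7), (10,2), (0,2).
By the shoelace formula its area is 59.80.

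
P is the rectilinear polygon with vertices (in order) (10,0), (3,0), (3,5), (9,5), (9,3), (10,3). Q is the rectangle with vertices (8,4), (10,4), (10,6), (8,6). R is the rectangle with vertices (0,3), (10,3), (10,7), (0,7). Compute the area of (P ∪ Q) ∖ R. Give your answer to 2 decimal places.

21.00

|P ∪ Q| = 36.
|(P ∪ Q) ∩ R| = 15.
|(P ∪ Q) ∖ R| = 36 − 15 = 21.00.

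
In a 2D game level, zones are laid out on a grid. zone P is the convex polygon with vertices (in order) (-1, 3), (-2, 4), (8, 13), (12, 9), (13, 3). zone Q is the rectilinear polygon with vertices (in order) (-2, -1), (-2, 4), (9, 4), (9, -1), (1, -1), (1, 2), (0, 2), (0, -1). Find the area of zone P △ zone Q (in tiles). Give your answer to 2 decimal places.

120.50

|zone P| = 89.5, |zone Q| = 52, |zone P∩zone Q| = 10.5.
|zone P △ zone Q| = |zone P| + |zone Q| − 2·|zone P∩zone Q| = 89.5 + 52 − 21 = 120.50.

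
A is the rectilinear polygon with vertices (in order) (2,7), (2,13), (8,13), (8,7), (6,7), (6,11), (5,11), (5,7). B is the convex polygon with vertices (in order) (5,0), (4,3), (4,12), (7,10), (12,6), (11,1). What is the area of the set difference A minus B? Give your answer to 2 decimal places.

21.32

|A| = 32, |A∩B| = 10.6833.
|A ∖ B| = |A| − |A∩B| = 32 − 10.6833 = 21.32.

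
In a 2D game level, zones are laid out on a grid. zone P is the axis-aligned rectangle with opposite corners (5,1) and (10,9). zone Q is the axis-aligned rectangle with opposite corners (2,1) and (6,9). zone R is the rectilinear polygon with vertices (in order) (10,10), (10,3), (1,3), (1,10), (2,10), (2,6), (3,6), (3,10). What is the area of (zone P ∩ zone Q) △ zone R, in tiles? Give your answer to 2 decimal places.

|zone P ∩ zone Q| = 8.
|(zone P ∩ zone Q) ∩ zone R| = 6.
|(zone P ∩ zone Q) △ zone R| = 8 + 59 − 12 = 55.00.

55.00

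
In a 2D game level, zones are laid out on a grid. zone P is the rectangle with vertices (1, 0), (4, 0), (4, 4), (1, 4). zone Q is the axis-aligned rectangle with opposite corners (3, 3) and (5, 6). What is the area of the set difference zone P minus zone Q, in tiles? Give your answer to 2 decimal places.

|zone P∩zone Q|: x∈[3,4], y∈[3,4] → 1·1 = 1.
|zone P| = 12.
|zone P ∖ zone Q| = |zone P| − |zone P∩zone Q| = 12 − 1 = 11.00.

11.00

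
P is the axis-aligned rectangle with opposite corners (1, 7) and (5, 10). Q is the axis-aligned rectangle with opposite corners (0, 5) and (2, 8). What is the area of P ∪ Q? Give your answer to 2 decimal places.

17.00

By inclusion–exclusion:
Individual areas: |P| = 12, |Q| = 6.
|P∩Q|: x∈[1,2], y∈[7,8] → 1·1 = 1.
|P ∪ Q| = 18 − 1 = 17.00.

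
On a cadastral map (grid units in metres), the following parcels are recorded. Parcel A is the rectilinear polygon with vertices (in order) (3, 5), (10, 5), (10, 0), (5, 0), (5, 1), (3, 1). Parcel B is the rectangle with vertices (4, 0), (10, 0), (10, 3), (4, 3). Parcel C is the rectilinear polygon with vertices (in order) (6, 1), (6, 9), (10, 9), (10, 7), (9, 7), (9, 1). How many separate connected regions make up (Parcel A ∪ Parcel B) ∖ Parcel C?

1

(Parcel A ∪ Parcel B) ∖ Parcel C is a single connected region.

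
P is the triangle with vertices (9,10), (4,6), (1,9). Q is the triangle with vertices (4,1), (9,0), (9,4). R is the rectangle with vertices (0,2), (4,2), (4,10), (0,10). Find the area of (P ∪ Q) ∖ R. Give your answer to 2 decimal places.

|P ∪ Q| = 23.5.
|(P ∪ Q) ∩ R| = 5.0625.
|(P ∪ Q) ∖ R| = 23.5 − 5.0625 = 18.44.

18.44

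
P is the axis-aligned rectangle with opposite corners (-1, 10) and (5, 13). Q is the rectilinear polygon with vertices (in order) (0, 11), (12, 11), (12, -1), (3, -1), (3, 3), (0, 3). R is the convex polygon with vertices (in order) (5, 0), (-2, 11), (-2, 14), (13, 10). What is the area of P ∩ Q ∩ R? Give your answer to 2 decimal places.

5.00

The intersection is the polygon with vertices (0,10), (0,11), (5,11), (5,10).
By the shoelace formula its area is 5.00.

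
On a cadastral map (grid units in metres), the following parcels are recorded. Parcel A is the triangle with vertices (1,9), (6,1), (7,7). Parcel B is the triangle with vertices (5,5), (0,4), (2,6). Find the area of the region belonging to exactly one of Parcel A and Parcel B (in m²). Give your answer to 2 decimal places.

21.65

|Parcel A| = 19, |Parcel B| = 4, |Parcel A∩Parcel B| = 0.6737.
|Parcel A △ Parcel B| = |Parcel A| + |Parcel B| − 2·|Parcel A∩Parcel B| = 19 + 4 − 1.3474 = 21.65.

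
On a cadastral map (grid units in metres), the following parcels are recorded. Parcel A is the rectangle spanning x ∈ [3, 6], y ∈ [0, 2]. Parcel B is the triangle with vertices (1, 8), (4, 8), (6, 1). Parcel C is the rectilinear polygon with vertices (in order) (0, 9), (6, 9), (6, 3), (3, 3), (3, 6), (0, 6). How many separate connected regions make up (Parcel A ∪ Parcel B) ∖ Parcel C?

2

(Parcel A ∪ Parcel B) ∖ Parcel C splits into 2 disjoint pieces (area 6.6429, area 0.2286).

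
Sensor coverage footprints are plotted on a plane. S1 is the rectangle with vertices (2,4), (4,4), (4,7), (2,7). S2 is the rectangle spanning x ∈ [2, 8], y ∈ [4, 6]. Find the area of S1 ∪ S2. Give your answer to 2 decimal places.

14.00

By inclusion–exclusion:
Individual areas: |S1| = 6, |S2| = 12.
|S1∩S2|: x∈[2,4], y∈[4,6] → 2·2 = 4.
|S1 ∪ S2| = 18 − 4 = 14.00.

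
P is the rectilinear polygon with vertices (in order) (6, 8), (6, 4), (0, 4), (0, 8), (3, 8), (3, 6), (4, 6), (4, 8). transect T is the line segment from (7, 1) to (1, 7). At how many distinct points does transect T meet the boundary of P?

The segment meets the boundary at (4,4).

1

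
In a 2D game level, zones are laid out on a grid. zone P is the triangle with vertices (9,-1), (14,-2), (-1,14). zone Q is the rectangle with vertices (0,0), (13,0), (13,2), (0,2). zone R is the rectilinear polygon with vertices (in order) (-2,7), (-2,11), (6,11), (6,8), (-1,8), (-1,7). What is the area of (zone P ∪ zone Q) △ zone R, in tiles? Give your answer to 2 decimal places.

69.15

|zone P ∪ zone Q| = 51.4583.
|(zone P ∪ zone Q) ∩ zone R| = 3.6562.
|(zone P ∪ zone Q) △ zone R| = 51.4583 + 25 − 7.3125 = 69.15.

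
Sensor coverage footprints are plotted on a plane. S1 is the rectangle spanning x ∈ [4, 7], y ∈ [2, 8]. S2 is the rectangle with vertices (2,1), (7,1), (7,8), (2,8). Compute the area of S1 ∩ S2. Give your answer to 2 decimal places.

18.00

|S1∩S2|: x∈[4,7], y∈[2,8] → 3·6 = 18.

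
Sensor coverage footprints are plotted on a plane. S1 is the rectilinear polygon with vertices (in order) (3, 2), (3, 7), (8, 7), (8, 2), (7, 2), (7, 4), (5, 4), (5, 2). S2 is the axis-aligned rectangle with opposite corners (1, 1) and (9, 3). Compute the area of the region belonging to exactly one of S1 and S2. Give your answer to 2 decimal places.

|S1| = 21, |S2| = 16, |S1∩S2| = 3.
|S1 △ S2| = |S1| + |S2| − 2·|S1∩S2| = 21 + 16 − 6 = 31.00.

31.00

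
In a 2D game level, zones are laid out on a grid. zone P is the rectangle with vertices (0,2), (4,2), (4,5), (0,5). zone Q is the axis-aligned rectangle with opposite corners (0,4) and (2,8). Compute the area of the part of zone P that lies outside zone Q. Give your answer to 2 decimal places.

|zone P∩zone Q|: x∈[0,2], y∈[4,5] → 2·1 = 2.
|zone P| = 12.
|zone P ∖ zone Q| = |zone P| − |zone P∩zone Q| = 12 − 2 = 10.00.

10.00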